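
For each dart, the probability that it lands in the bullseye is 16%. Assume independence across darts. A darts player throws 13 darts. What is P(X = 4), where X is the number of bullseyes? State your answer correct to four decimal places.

X ~ Binomial(n=13, p=0.16).
P(X=4) = C(13,4) · p^4 · (1−p)^9
= 715 · 0.00065536 · 0.20822 = 0.097566

0.0976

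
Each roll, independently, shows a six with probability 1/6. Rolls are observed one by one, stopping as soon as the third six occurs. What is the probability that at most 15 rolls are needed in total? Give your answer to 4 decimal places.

Finishing within 15 rolls ⇔ at least 3 successes in the first 15. With X ~ Binomial(15, 0.166667), P(Y ≤ 15) = 1 − P(X ≤ 2).
  k=0: C(15,0)·0.166667^0·0.833333^15 = 0.064905
  k=1: C(15,1)·0.166667^1·0.833333^14 = 0.194716
  k=2: C(15,2)·0.166667^2·0.833333^13 = 0.272603
1 − 0.532225 = 0.467775

0.4678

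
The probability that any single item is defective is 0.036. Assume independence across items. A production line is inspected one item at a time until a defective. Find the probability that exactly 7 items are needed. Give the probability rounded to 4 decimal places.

0.0289

Geometric (trials to first success), p = 0.036.
P(Y = 7) = (1−p)^6 · p = 0.80253 · 0.036 = 0.028891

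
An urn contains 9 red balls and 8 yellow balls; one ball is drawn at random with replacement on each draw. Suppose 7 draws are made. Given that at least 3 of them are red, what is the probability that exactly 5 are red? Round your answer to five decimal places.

0.23620

X ~ Binomial(7, 0.529412). Want P(X=5 | X≥3) = P(X=5) / P(X≥3).
P(X=5) = C(7,5)·0.529412^5·0.470588^2 = 0.1934057
P(X≥3) = 1 − 0.0051108 − 0.0402474 − 0.1358350 = 0.8188068
Ratio = 0.1934057 / 0.8188068 = 0.2362044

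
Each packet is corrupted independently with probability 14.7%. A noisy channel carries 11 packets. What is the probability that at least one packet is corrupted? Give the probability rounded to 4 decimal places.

0.8260

P(at least one) = 1 − P(none) = 1 − (1 − 0.147)^11
= 1 − 0.173956 = 0.826044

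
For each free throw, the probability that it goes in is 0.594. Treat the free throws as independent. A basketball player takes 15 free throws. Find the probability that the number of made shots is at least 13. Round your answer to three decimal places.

0.024

X ~ Binomial(15, 0.594); P(X ≥ 13) = Σ C(15,k) p^k (1−p)^(15−k) over k:
  k=13: C(15,13)·0.594^13·0.406^2 = 0.01984
  k=14: C(15,14)·0.594^14·0.406^1 = 0.00415
  k=15: C(15,15)·0.594^15·0.406^0 = 0.00040
Total = 0.02439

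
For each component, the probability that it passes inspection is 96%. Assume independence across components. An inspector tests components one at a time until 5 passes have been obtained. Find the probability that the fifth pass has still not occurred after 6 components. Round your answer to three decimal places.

0.022

Needing more than 6 components ⇔ fewer than 5 successes in the first 6. With X ~ Binomial(6, 0.96), P(Y > 6) = P(X ≤ 4).
  k=0: C(6,0)·0.96^0·0.04^6 = 0.00000
  k=1: C(6,1)·0.96^1·0.04^5 = 0.00000
  k=2: C(6,2)·0.96^2·0.04^4 = 0.00004
  k=3: C(6,3)·0.96^3·0.04^3 = 0.00113
  k=4: C(6,4)·0.96^4·0.04^2 = 0.02038
P(X ≤ 4) = 0.02155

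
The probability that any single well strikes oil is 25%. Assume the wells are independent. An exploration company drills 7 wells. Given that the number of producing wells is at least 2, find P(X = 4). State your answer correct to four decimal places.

0.1039

X ~ Binomial(7, 0.25). Want P(X=4 | X≥2) = P(X=4) / P(X≥2).
P(X=4) = C(7,4)·0.25^4·0.75^3 = 0.057678
P(X≥2) = 1 − 0.133484 − 0.311462 = 0.555054
Ratio = 0.057678 / 0.555054 = 0.103915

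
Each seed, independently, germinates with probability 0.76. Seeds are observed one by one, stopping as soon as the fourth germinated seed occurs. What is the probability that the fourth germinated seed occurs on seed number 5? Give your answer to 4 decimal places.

Y = trial on which the fourth success occurs; negative binomial, r=4, p=0.76.
P(Y=5) = C(4,3) · p^4 · (1−p)^1
= 4 · 0.33362 · 0.24 = 0.320277

0.3203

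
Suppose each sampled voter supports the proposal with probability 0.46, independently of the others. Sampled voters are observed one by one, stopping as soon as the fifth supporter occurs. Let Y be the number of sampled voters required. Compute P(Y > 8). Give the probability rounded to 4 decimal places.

0.7202

Needing more than 8 sampled voters ⇔ fewer than 5 successes in the first 8. With X ~ Binomial(8, 0.46), P(Y > 8) = P(X ≤ 4).
  k=0: C(8,0)·0.46^0·0.54^8 = 0.007230
  k=1: C(8,1)·0.46^1·0.54^7 = 0.049272
  k=2: C(8,2)·0.46^2·0.54^6 = 0.146905
  k=3: C(8,3)·0.46^3·0.54^5 = 0.250282
  k=4: C(8,4)·0.46^4·0.54^4 = 0.266504
P(X ≤ 4) = 0.720194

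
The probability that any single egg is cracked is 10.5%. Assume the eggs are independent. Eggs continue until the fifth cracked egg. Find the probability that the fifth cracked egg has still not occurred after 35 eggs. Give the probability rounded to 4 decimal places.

Needing more than 35 eggs ⇔ fewer than 5 successes in the first 35. With X ~ Binomial(35, 0.105), P(Y > 35) = P(X ≤ 4).
  k=0: C(35,0)·0.105^0·0.895^35 = 0.020597
  k=1: C(35,1)·0.105^1·0.895^34 = 0.084575
  k=2: C(35,2)·0.105^2·0.895^33 = 0.168677
  k=3: C(35,3)·0.105^3·0.895^32 = 0.217678
  k=4: C(35,4)·0.105^4·0.895^31 = 0.204301
P(X ≤ 4) = 0.695828

0.6958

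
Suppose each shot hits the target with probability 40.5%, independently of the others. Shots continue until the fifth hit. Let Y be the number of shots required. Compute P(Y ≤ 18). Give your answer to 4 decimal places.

Finishing within 18 shots ⇔ at least 5 successes in the first 18. With X ~ Binomial(18, 0.405), P(Y ≤ 18) = 1 − P(X ≤ 4).
  k=0: C(18,0)·0.405^0·0.595^18 = 0.000087
  k=1: C(18,1)·0.405^1·0.595^17 = 0.001070
  k=2: C(18,2)·0.405^2·0.595^16 = 0.006193
  k=3: C(18,3)·0.405^3·0.595^15 = 0.022481
  k=4: C(18,4)·0.405^4·0.595^14 = 0.057382
1 − 0.087213 = 0.912787

0.9128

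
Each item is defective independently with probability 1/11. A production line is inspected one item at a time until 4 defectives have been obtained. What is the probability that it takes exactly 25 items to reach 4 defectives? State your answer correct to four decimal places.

Y = trial on which the fourth success occurs; negative binomial, r=4, p=0.090909.
P(Y=25) = C(24,3) · p^4 · (1−p)^21
= 2024 · 6.8301e-05 · 0.13513 = 0.018681

0.0187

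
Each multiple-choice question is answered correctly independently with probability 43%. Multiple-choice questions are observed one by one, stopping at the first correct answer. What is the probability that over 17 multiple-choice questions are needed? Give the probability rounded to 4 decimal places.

Y = number of multiple-choice questions to the first success; geometric, p = 0.43.
P(Y > 17) = P(first 17 all fail) = (1−p)^17 = 0.000071

0.0001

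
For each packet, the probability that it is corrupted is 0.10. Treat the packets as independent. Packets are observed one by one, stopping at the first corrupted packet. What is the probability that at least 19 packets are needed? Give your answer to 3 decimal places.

0.150

Y = number of packets to the first success; geometric, p = 0.10.
P(Y > 18) = P(first 18 all fail) = (1−p)^18 = 0.15009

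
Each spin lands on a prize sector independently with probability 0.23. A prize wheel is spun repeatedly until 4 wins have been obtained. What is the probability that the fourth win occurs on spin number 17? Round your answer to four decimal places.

0.0524

Y = trial on which the fourth success occurs; negative binomial, r=4, p=0.23.
P(Y=17) = C(16,3) · p^4 · (1−p)^13
= 560 · 0.0027984 · 0.033449 = 0.052418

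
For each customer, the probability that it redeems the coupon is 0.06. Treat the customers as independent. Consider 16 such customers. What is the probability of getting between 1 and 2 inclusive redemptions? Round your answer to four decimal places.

0.5611

X ~ Binomial(16, 0.06); P(1 ≤ X ≤ 2) = Σ C(16,k) p^k (1−p)^(16−k) over k:
  k=1: C(16,1)·0.06^1·0.94^15 = 0.379480
  k=2: C(16,2)·0.06^2·0.94^14 = 0.181666
Total = 0.561146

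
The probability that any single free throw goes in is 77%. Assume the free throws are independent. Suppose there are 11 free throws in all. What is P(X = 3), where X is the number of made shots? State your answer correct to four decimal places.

X ~ Binomial(n=11, p=0.77).
P(X=3) = C(11,3) · p^3 · (1−p)^8
= 165 · 0.45653 · 7.8311e-06 = 0.000590

0.0006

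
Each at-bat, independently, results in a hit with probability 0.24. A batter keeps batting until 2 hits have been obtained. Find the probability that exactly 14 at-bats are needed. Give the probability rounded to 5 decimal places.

Y = trial on which the second success occurs; negative binomial, r=2, p=0.24.
P(Y=14) = C(13,1) · p^2 · (1−p)^12
= 13 · 0.0576 · 0.037133 = 0.0278054

0.02781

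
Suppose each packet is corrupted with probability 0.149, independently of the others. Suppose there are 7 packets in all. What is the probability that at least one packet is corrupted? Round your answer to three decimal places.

0.677

P(at least one) = 1 − P(none) = 1 − (1 − 0.149)^7
= 1 − 0.32323 = 0.67677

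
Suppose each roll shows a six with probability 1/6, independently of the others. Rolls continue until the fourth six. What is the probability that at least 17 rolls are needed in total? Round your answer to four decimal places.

Needing more than 16 rolls ⇔ fewer than 4 successes in the first 16. With X ~ Binomial(16, 0.166667), P(Y > 16) = P(X ≤ 3).
  k=0: C(16,0)·0.166667^0·0.833333^16 = 0.054088
  k=1: C(16,1)·0.166667^1·0.833333^15 = 0.173081
  k=2: C(16,2)·0.166667^2·0.833333^14 = 0.259622
  k=3: C(16,3)·0.166667^3·0.833333^13 = 0.242314
P(X ≤ 3) = 0.729105

0.7291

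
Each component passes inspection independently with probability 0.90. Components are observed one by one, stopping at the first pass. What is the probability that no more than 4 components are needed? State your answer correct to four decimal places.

0.9999

Y = number of components to the first success; geometric, p = 0.90.
P(Y ≤ 4) = 1 − (1−p)^4 = 1 − 0.000100 = 0.999900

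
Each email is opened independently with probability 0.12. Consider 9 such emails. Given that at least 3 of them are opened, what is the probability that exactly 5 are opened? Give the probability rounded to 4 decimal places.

X ~ Binomial(9, 0.12). Want P(X=5 | X≥3) = P(X=5) / P(X≥3).
P(X=5) = C(9,5)·0.12^5·0.88^4 = 0.001880
P(X≥3) = 1 − 0.316478 − 0.388405 − 0.211857 = 0.083259
Ratio = 0.001880 / 0.083259 = 0.022583

0.0226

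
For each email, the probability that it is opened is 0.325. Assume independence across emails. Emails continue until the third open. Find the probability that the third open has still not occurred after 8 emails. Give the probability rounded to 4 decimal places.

Needing more than 8 emails ⇔ fewer than 3 successes in the first 8. With X ~ Binomial(8, 0.325), P(Y > 8) = P(X ≤ 2).
  k=0: C(8,0)·0.325^0·0.675^8 = 0.043095
  k=1: C(8,1)·0.325^1·0.675^7 = 0.165997
  k=2: C(8,2)·0.325^2·0.675^6 = 0.279735
P(X ≤ 2) = 0.488828

0.4888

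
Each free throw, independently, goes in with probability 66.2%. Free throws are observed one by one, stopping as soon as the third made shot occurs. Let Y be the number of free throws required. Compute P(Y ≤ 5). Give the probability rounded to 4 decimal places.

0.7832

Finishing within 5 free throws ⇔ at least 3 successes in the first 5. With X ~ Binomial(5, 0.662), P(Y ≤ 5) = 1 − P(X ≤ 2).
  k=0: C(5,0)·0.662^0·0.338^5 = 0.004411
  k=1: C(5,1)·0.662^1·0.338^4 = 0.043201
  k=2: C(5,2)·0.662^2·0.338^3 = 0.169226
1 − 0.216838 = 0.783162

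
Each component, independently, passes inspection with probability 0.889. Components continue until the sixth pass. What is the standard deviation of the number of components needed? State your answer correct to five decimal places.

Y = total components until the sixth success; negative binomial with r=6, p=0.889.
SD(Y) = √[r(1−p)/p²] = √(0.8426956) = 0.9179845

0.91798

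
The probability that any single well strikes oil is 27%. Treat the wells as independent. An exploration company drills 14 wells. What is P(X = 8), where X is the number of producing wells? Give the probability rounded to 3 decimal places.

X ~ Binomial(n=14, p=0.27).
P(X=8) = C(14,8) · p^8 · (1−p)^6
= 3003 · 2.8243e-05 · 0.15133 = 0.01284

0.013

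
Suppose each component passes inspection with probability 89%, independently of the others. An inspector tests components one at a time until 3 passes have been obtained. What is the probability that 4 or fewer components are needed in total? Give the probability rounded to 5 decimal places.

0.93761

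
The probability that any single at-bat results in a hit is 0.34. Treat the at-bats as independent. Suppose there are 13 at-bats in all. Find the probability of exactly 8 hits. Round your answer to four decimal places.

X ~ Binomial(n=13, p=0.34).
P(X=8) = C(13,8) · p^8 · (1−p)^5
= 1287 · 0.00017858 · 0.12523 = 0.028783

0.0288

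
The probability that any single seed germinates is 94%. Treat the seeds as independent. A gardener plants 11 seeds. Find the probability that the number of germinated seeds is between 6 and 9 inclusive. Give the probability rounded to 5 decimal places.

0.13820

X ~ Binomial(11, 0.94); P(6 ≤ X ≤ 9) = Σ C(11,k) p^k (1−p)^(11−k) over k:
  k=6: C(11,6)·0.94^6·0.06^5 = 0.0002478
  k=7: C(11,7)·0.94^7·0.06^4 = 0.0027734
  k=8: C(11,8)·0.94^8·0.06^3 = 0.0217250
  k=9: C(11,9)·0.94^9·0.06^2 = 0.1134530
Total = 0.1381993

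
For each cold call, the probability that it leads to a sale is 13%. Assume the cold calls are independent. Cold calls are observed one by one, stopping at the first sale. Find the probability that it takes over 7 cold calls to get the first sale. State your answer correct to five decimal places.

0.37725

Y = number of cold calls to the first success; geometric, p = 0.13.
P(Y > 7) = P(first 7 all fail) = (1−p)^7 = 0.3772548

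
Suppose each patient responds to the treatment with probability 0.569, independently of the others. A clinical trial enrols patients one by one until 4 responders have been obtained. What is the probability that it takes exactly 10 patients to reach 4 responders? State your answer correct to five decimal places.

Y = trial on which the fourth success occurs; negative binomial, r=4, p=0.569.
P(Y=10) = C(9,3) · p^4 · (1−p)^6
= 84 · 0.10482 · 0.0064101 = 0.0564406

0.05644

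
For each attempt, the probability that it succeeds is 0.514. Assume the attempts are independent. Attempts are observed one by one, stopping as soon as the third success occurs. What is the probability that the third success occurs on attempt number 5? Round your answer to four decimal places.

0.1924

Y = trial on which the third success occurs; negative binomial, r=3, p=0.514.
P(Y=5) = C(4,2) · p^3 · (1−p)^2
= 6 · 0.1358 · 0.2362 = 0.192448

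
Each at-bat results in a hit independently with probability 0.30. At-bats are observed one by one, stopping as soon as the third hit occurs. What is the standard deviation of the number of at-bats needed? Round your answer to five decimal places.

4.83046

Y = total at-bats until the third success; negative binomial with r=3, p=0.30.
SD(Y) = √[r(1−p)/p²] = √(23.3333333) = 4.8304589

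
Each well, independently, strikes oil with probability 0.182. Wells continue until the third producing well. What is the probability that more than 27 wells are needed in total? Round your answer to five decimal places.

Needing more than 27 wells ⇔ fewer than 3 successes in the first 27. With X ~ Binomial(27, 0.182), P(Y > 27) = P(X ≤ 2).
  k=0: C(27,0)·0.182^0·0.818^27 = 0.0044090
  k=1: C(27,1)·0.182^1·0.818^26 = 0.0264863
  k=2: C(27,2)·0.182^2·0.818^25 = 0.0766095
P(X ≤ 2) = 0.1075048

0.10750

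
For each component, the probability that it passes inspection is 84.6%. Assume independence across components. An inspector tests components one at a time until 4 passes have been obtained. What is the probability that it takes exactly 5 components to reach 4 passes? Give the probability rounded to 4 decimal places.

Y = trial on which the fourth success occurs; negative binomial, r=4, p=0.846.
P(Y=5) = C(4,3) · p^4 · (1−p)^1
= 4 · 0.51225 · 0.154 = 0.315546

0.3155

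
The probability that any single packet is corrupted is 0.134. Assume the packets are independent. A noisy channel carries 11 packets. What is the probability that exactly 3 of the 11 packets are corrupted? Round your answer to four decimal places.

0.1256

X ~ Binomial(n=11, p=0.134).
P(X=3) = C(11,3) · p^3 · (1−p)^8
= 165 · 0.0024061 · 0.31633 = 0.125586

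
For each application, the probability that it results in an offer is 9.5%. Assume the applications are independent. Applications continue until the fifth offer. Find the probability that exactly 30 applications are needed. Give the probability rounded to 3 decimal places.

0.015

Y = trial on which the fifth success occurs; negative binomial, r=5, p=0.095.
P(Y=30) = C(29,4) · p^5 · (1−p)^25
= 23751 · 7.7378e-06 · 0.082455 = 0.01515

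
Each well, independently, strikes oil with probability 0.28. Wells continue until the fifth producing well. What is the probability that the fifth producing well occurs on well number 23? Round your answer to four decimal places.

0.0340

Y = trial on which the fifth success occurs; negative binomial, r=5, p=0.28.
P(Y=23) = C(22,4) · p^5 · (1−p)^18
= 7315 · 0.001721 · 0.0027039 = 0.034040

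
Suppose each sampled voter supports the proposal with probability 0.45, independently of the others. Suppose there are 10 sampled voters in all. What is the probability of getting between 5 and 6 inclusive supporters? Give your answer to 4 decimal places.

0.3936

X ~ Binomial(10, 0.45); P(5 ≤ X ≤ 6) = Σ C(10,k) p^k (1−p)^(10−k) over k:
  k=5: C(10,5)·0.45^5·0.55^5 = 0.234033
  k=6: C(10,6)·0.45^6·0.55^4 = 0.159568
Total = 0.393600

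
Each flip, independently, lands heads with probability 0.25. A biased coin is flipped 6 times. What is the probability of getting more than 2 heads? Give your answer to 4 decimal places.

X ~ Binomial(6, 0.25); P(X ≥ 3) = Σ C(6,k) p^k (1−p)^(6−k) over k:
  k=3: C(6,3)·0.25^3·0.75^3 = 0.131836
  k=4: C(6,4)·0.25^4·0.75^2 = 0.032959
  k=5: C(6,5)·0.25^5·0.75^1 = 0.004395
  k=6: C(6,6)·0.25^6·0.75^0 = 0.000244
Total = 0.169434

0.1694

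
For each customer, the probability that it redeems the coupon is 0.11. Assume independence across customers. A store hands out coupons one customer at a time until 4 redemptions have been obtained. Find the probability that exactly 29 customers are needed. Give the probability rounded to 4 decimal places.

Y = trial on which the fourth success occurs; negative binomial, r=4, p=0.11.
P(Y=29) = C(28,3) · p^4 · (1−p)^25
= 3276 · 0.00014641 · 0.054294 = 0.026041

0.0260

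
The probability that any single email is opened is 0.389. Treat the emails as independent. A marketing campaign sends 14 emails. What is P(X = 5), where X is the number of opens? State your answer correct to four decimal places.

X ~ Binomial(n=14, p=0.389).
P(X=5) = C(14,5) · p^5 · (1−p)^9
= 2002 · 0.0089073 · 0.011868 = 0.211633

0.2116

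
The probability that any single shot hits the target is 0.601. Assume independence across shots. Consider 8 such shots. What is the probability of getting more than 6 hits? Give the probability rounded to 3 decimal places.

0.107

X ~ Binomial(8, 0.601); P(X ≥ 7) = Σ C(8,k) p^k (1−p)^(8−k) over k:
  k=7: C(8,7)·0.601^7·0.399^1 = 0.09040
  k=8: C(8,8)·0.601^8·0.399^0 = 0.01702
Total = 0.10742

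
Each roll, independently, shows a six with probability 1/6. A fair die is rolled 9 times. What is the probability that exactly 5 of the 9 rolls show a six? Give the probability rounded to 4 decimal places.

0.0078

X ~ Binomial(n=9, p=0.166667).
P(X=5) = C(9,5) · p^5 · (1−p)^4
= 126 · 0.0001286 · 0.48225 = 0.007814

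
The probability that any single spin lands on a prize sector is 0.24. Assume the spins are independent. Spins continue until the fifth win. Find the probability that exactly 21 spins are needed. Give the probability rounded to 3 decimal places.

0.048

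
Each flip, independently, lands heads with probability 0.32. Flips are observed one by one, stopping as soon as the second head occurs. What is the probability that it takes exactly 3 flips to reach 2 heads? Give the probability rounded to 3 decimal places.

Y = trial on which the second success occurs; negative binomial, r=2, p=0.32.
P(Y=3) = C(2,1) · p^2 · (1−p)^1
= 2 · 0.1024 · 0.68 = 0.13926

0.139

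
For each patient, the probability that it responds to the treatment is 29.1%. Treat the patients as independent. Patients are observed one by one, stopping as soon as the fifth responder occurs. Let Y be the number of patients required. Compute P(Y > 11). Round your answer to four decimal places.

0.8091

Needing more than 11 patients ⇔ fewer than 5 successes in the first 11. With X ~ Binomial(11, 0.291), P(Y > 11) = P(X ≤ 4).
  k=0: C(11,0)·0.291^0·0.709^11 = 0.022757
  k=1: C(11,1)·0.291^1·0.709^10 = 0.102742
  k=2: C(11,2)·0.291^2·0.709^9 = 0.210846
  k=3: C(11,3)·0.291^3·0.709^8 = 0.259617
  k=4: C(11,4)·0.291^4·0.709^7 = 0.213113
P(X ≤ 4) = 0.809074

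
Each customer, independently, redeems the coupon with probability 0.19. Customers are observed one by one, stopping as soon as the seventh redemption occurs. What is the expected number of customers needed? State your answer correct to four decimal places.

36.8421

Y = total customers until the seventh success; negative binomial with r=7, p=0.19.
E[Y] = r / p = 7 / 0.19 = 36.842105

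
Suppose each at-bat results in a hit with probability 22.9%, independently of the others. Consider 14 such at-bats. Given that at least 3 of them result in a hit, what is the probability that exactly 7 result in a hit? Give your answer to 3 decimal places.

0.028

X ~ Binomial(14, 0.229). Want P(X=7 | X≥3) = P(X=7) / P(X≥3).
P(X=7) = C(14,7)·0.229^7·0.771^7 = 0.01836
P(X≥3) = 1 − 0.02623 − 0.10906 − 0.21055 = 0.65416
Ratio = 0.01836 / 0.65416 = 0.02806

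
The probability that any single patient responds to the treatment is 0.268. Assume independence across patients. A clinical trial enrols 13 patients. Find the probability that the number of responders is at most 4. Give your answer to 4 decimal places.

0.7466

X ~ Binomial(13, 0.268); P(X ≤ 4) = Σ C(13,k) p^k (1−p)^(13−k) over k:
  k=0: C(13,0)·0.268^0·0.732^13 = 0.017324
  k=1: C(13,1)·0.268^1·0.732^12 = 0.082454
  k=2: C(13,2)·0.268^2·0.732^11 = 0.181128
  k=3: C(13,3)·0.268^3·0.732^10 = 0.243154
  k=4: C(13,4)·0.268^4·0.732^9 = 0.222559
Total = 0.746619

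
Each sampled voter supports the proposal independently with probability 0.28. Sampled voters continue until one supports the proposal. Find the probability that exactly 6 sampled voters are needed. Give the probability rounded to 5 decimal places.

0.05418

Geometric (trials to first success), p = 0.28.
P(Y = 6) = (1−p)^5 · p = 0.19349 · 0.28 = 0.0541777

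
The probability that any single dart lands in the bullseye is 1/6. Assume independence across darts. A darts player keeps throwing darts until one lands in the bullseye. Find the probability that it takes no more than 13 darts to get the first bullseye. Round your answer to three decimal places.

Y = number of darts to the first success; geometric, p = 0.166667.
P(Y ≤ 13) = 1 − (1−p)^13 = 1 − 0.09346 = 0.90654

0.907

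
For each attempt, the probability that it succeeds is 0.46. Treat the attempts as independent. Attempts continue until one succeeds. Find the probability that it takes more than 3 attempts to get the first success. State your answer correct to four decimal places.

0.1575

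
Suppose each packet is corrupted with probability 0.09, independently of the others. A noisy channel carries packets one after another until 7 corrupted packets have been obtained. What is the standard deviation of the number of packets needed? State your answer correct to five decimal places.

28.04318

Y = total packets until the seventh success; negative binomial with r=7, p=0.09.
SD(Y) = √[r(1−p)/p²] = √(786.4197531) = 28.0431766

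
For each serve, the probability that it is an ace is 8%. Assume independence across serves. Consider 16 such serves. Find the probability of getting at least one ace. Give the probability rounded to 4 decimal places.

P(at least one) = 1 − P(none) = 1 − (1 − 0.08)^16
= 1 − 0.263394 = 0.736606

0.7366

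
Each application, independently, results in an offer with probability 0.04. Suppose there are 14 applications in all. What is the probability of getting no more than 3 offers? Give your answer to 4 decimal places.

0.9981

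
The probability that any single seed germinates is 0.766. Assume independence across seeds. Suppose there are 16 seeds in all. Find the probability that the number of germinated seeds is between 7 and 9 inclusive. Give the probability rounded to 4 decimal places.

X ~ Binomial(16, 0.766); P(7 ≤ X ≤ 9) = Σ C(16,k) p^k (1−p)^(16−k) over k:
  k=7: C(16,7)·0.766^7·0.234^9 = 0.003724
  k=8: C(16,8)·0.766^8·0.234^8 = 0.013713
  k=9: C(16,9)·0.766^9·0.234^7 = 0.039902
Total = 0.057339

0.0573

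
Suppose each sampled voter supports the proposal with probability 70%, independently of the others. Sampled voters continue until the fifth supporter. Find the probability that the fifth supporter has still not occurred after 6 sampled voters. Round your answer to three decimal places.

0.580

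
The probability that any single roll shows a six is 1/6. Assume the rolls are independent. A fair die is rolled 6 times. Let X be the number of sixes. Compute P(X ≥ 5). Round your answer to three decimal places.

0.001

X ~ Binomial(6, 0.166667); P(X ≥ 5) = Σ C(6,k) p^k (1−p)^(6−k) over k:
  k=5: C(6,5)·0.166667^5·0.833333^1 = 0.00064
  k=6: C(6,6)·0.166667^6·0.833333^0 = 0.00002
Total = 0.00066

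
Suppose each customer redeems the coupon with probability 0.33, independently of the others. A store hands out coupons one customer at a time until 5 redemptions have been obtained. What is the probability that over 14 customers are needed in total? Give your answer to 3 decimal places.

0.486

Needing more than 14 customers ⇔ fewer than 5 successes in the first 14. With X ~ Binomial(14, 0.33), P(Y > 14) = P(X ≤ 4).
  k=0: C(14,0)·0.33^0·0.67^14 = 0.00367
  k=1: C(14,1)·0.33^1·0.67^13 = 0.02533
  k=2: C(14,2)·0.33^2·0.67^12 = 0.08109
  k=3: C(14,3)·0.33^3·0.67^11 = 0.15976
  k=4: C(14,4)·0.33^4·0.67^10 = 0.21639
P(X ≤ 4) = 0.48624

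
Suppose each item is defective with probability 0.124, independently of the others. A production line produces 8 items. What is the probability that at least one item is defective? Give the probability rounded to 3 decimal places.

0.653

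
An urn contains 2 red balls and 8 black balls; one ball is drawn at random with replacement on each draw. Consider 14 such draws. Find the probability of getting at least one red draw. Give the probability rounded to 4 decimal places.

P(at least one) = 1 − P(none) = 1 − (1 − 0.20)^14
= 1 − 0.043980 = 0.956020

0.9560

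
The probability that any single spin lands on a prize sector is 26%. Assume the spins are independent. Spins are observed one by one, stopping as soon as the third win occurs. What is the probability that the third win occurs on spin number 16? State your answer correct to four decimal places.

Y = trial on which the third success occurs; negative binomial, r=3, p=0.26.
P(Y=16) = C(15,2) · p^3 · (1−p)^13
= 105 · 0.017576 · 0.019953 = 0.036823

0.0368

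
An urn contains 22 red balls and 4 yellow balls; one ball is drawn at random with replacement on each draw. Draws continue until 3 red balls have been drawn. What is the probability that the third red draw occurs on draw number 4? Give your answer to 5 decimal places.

0.27961

Y = trial on which the third success occurs; negative binomial, r=3, p=0.846154.
P(Y=4) = C(3,2) · p^3 · (1−p)^1
= 3 · 0.60583 · 0.15385 = 0.2796121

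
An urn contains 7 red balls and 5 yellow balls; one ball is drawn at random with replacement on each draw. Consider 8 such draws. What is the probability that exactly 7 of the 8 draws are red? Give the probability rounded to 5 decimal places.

X ~ Binomial(n=8, p=0.583333).
P(X=7) = C(8,7) · p^7 · (1−p)^1
= 8 · 0.022984 · 0.41667 = 0.0766119

0.07661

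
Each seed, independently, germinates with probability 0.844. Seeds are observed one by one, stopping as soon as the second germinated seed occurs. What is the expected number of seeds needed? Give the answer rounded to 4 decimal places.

2.3697

Y = total seeds until the second success; negative binomial with r=2, p=0.844.
E[Y] = r / p = 2 / 0.844 = 2.369668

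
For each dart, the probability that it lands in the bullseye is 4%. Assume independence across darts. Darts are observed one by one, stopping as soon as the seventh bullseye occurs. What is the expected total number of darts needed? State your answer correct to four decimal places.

Y = total darts until the seventh success; negative binomial with r=7, p=0.04.
E[Y] = r / p = 7 / 0.04 = 175.000000

175.0000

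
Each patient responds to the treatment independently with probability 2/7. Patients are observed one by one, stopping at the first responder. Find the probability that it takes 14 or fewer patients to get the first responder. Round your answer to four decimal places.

0.9910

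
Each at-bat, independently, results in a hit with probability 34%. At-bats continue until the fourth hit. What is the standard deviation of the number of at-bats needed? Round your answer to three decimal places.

4.779

Y = total at-bats until the fourth success; negative binomial with r=4, p=0.34.
SD(Y) = √[r(1−p)/p²] = √(22.83737) = 4.77885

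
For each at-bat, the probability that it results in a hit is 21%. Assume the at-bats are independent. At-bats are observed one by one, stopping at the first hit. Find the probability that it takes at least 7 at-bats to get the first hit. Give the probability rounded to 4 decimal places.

0.2431

Y = number of at-bats to the first success; geometric, p = 0.21.
P(Y > 6) = P(first 6 all fail) = (1−p)^6 = 0.243087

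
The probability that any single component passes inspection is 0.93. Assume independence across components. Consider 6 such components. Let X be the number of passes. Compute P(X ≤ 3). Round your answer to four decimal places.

0.0058

X ~ Binomial(6, 0.93); P(X ≤ 3) = Σ C(6,k) p^k (1−p)^(6−k) over k:
  k=0: C(6,0)·0.93^0·0.07^6 = 0.000000
  k=1: C(6,1)·0.93^1·0.07^5 = 0.000009
  k=2: C(6,2)·0.93^2·0.07^4 = 0.000311
  k=3: C(6,3)·0.93^3·0.07^3 = 0.005518
Total = 0.005839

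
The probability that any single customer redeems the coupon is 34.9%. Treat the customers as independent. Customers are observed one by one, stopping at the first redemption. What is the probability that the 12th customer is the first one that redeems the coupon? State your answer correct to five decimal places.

0.00311

Geometric (trials to first success), p = 0.349.
P(Y = 12) = (1−p)^11 · p = 0.0089 · 0.349 = 0.0031061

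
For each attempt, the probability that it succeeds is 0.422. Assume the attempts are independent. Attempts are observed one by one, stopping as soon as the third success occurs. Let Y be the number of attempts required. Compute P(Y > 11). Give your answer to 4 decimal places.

0.0922

Needing more than 11 attempts ⇔ fewer than 3 successes in the first 11. With X ~ Binomial(11, 0.422), P(Y > 11) = P(X ≤ 2).
  k=0: C(11,0)·0.422^0·0.578^11 = 0.002406
  k=1: C(11,1)·0.422^1·0.578^10 = 0.019319
  k=2: C(11,2)·0.422^2·0.578^9 = 0.070524
P(X ≤ 2) = 0.092249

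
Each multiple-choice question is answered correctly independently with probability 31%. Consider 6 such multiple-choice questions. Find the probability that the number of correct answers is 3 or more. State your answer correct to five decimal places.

X ~ Binomial(6, 0.31); P(X ≥ 3) = Σ C(6,k) p^k (1−p)^(6−k) over k:
  k=3: C(6,3)·0.31^3·0.69^3 = 0.1957322
  k=4: C(6,4)·0.31^4·0.69^2 = 0.0659533
  k=5: C(6,5)·0.31^5·0.69^1 = 0.0118525
  k=6: C(6,6)·0.31^6·0.69^0 = 0.0008875
Total = 0.2744255

0.27443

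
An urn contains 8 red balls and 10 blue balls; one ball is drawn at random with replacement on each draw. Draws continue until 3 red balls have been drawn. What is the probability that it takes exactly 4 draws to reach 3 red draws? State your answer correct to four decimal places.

0.1463

Y = trial on which the third success occurs; negative binomial, r=3, p=0.444444.
P(Y=4) = C(3,2) · p^3 · (1−p)^1
= 3 · 0.087791 · 0.55556 = 0.146319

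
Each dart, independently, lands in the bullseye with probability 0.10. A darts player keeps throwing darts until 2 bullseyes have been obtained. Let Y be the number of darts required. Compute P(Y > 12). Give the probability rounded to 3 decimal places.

0.659

Needing more than 12 darts ⇔ fewer than 2 successes in the first 12. With X ~ Binomial(12, 0.10), P(Y > 12) = P(X ≤ 1).
  k=0: C(12,0)·0.10^0·0.90^12 = 0.28243
  k=1: C(12,1)·0.10^1·0.90^11 = 0.37657
P(X ≤ 1) = 0.65900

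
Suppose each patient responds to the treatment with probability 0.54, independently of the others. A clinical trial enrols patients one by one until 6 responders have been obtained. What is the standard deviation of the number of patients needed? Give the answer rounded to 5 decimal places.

3.07653

Y = total patients until the sixth success; negative binomial with r=6, p=0.54.
SD(Y) = √[r(1−p)/p²] = √(9.4650206) = 3.0765274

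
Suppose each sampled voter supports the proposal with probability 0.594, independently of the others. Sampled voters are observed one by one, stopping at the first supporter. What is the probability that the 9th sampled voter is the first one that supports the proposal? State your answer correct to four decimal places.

Geometric (trials to first success), p = 0.594.
P(Y = 9) = (1−p)^8 · p = 0.00073826 · 0.594 = 0.000439

0.0004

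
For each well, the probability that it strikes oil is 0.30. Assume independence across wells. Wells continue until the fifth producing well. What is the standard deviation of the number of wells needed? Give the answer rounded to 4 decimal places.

Y = total wells until the fifth success; negative binomial with r=5, p=0.30.
SD(Y) = √[r(1−p)/p²] = √(38.888889) = 6.236096

6.2361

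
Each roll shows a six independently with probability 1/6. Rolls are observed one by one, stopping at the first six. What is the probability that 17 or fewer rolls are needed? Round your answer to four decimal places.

0.9549

Y = number of rolls to the first success; geometric, p = 0.166667.
P(Y ≤ 17) = 1 − (1−p)^17 = 1 − 0.045073 = 0.954927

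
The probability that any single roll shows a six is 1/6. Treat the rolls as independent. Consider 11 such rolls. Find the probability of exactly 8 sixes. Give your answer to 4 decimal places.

X ~ Binomial(n=11, p=0.166667).
P(X=8) = C(11,8) · p^8 · (1−p)^3
= 165 · 5.9537e-07 · 0.5787 = 0.000057

0.0001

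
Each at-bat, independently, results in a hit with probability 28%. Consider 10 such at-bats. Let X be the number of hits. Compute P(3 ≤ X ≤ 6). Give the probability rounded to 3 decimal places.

X ~ Binomial(10, 0.28); P(3 ≤ X ≤ 6) = Σ C(10,k) p^k (1−p)^(10−k) over k:
  k=3: C(10,3)·0.28^3·0.72^7 = 0.26423
  k=4: C(10,4)·0.28^4·0.72^6 = 0.17982
  k=5: C(10,5)·0.28^5·0.72^5 = 0.08392
  k=6: C(10,6)·0.28^6·0.72^4 = 0.02720
Total = 0.55517

0.555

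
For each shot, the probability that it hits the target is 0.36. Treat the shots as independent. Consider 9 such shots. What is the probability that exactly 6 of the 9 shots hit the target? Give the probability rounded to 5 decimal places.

0.04793

X ~ Binomial(n=9, p=0.36).
P(X=6) = C(9,6) · p^6 · (1−p)^3
= 84 · 0.0021768 · 0.26214 = 0.0479330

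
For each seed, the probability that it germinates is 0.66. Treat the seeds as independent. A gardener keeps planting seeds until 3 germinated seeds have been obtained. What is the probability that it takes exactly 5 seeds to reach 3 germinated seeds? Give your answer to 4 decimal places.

Y = trial on which the third success occurs; negative binomial, r=3, p=0.66.
P(Y=5) = C(4,2) · p^3 · (1−p)^2
= 6 · 0.2875 · 0.1156 = 0.199407

0.1994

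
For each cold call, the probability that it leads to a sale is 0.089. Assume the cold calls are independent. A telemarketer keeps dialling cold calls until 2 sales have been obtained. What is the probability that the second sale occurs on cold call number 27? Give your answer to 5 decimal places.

0.02003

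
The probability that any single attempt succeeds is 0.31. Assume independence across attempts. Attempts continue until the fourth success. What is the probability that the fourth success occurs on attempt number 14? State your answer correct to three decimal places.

Y = trial on which the fourth success occurs; negative binomial, r=4, p=0.31.
P(Y=14) = C(13,3) · p^4 · (1−p)^10
= 286 · 0.0092352 · 0.024462 = 0.06461

0.065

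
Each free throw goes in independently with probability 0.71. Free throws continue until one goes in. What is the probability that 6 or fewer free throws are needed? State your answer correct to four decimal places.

0.9994

Y = number of free throws to the first success; geometric, p = 0.71.
P(Y ≤ 6) = 1 − (1−p)^6 = 1 − 0.000595 = 0.999405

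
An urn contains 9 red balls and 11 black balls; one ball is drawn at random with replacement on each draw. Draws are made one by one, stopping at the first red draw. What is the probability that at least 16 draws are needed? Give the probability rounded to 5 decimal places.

0.00013

Y = number of draws to the first success; geometric, p = 0.45.
P(Y > 15) = P(first 15 all fail) = (1−p)^15 = 0.0001275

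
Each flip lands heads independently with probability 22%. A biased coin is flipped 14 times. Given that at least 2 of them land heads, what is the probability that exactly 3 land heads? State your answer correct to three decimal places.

0.297

X ~ Binomial(14, 0.22). Want P(X=3 | X≥2) = P(X=3) / P(X≥2).
P(X=3) = C(14,3)·0.22^3·0.78^11 = 0.25201
P(X≥2) = 1 − 0.03085 − 0.12184 = 0.84731
Ratio = 0.25201 / 0.84731 = 0.29742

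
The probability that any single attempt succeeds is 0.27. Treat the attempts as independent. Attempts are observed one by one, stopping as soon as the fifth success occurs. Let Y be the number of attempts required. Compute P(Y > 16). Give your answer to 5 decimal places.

0.55755

Needing more than 16 attempts ⇔ fewer than 5 successes in the first 16. With X ~ Binomial(16, 0.27), P(Y > 16) = P(X ≤ 4).
  k=0: C(16,0)·0.27^0·0.73^16 = 0.0065038
  k=1: C(16,1)·0.27^1·0.73^15 = 0.0384881
  k=2: C(16,2)·0.27^2·0.73^14 = 0.1067650
  k=3: C(16,3)·0.27^3·0.73^13 = 0.1842793
  k=4: C(16,4)·0.27^4·0.73^12 = 0.2215138
P(X ≤ 4) = 0.5575499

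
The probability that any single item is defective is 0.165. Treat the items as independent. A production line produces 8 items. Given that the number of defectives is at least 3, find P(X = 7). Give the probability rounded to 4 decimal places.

0.0002

X ~ Binomial(8, 0.165). Want P(X=7 | X≥3) = P(X=7) / P(X≥3).
P(X=7) = C(8,7)·0.165^7·0.835^1 = 0.000022
P(X≥3) = 1 − 0.236315 − 0.373576 − 0.258372 = 0.131737
Ratio = 0.000022 / 0.131737 = 0.000169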